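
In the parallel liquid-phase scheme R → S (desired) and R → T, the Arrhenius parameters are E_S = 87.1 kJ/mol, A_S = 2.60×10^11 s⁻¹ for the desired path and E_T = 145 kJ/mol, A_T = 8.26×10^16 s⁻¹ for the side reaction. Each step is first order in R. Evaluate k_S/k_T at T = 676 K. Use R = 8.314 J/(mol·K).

k_S/k_T = (A_S/A_T)·exp[−(E_S−E_T)/(RT)] = (A_S/A_T)·exp[(E_T−E_S)/(RT)].
(E_T−E_S)/(RT) = (145−87.1)×10³/(8.314×676) = 57900/5620 = 10.30.
k_S/k_T = (2.60×10^11/8.26×10^16)·exp(10.30) = 3.148×10^-6 × 29792 = 0.0938.

0.0938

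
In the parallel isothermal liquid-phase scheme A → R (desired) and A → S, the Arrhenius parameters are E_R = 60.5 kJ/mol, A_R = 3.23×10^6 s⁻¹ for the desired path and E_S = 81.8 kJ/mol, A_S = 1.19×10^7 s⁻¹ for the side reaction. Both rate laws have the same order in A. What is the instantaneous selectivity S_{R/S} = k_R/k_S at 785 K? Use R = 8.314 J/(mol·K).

7.10

Since both paths have the same order in A, the concentration cancels and S_{R/S} = k_R/k_S = (A_R/A_S)·exp[(E_S−E_R)/(RT)].
(E_S−E_R)/(RT) = (81.8−60.5)×10³/(8.314×785) = 21300/6526 = 3.264.
k_R/k_S = (3.23×10^6/1.19×10^7)·exp(3.264) = 0.2714 × 26.14 = 7.10.
Since E_R < E_S, lowering the temperature improves selectivity toward R.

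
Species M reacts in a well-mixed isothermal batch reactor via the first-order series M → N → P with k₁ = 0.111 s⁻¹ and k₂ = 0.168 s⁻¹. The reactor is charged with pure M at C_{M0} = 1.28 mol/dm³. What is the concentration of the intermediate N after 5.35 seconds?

0.362 mol/dm³

For first-order series with pure M initially, C_N(t) = k₁C_{M0}/(k₂−k₁)·(e^(−k₁t) − e^(−k₂t)).
e^(−k₁t) = e^(−0.111×5.35) = e^(−0.5938) = 0.5522; e^(−k₂t) = e^(−0.8988) = 0.4071.
C_N = 0.111×1.28/(0.168−0.111) × (0.5522−0.4071) = 2.493×0.1451 = 0.3618 mol/dm³.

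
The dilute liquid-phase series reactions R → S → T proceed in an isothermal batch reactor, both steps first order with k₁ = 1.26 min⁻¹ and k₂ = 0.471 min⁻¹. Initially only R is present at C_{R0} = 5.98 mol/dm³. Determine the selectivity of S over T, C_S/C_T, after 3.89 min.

0.325

For first-order series with pure R initially, C_S(t) = k₁C_{R0}/(k₂−k₁)·(e^(−k₁t) − e^(−k₂t)).
e^(−k₁t) = e^(−1.26×3.89) = e^(−4.901) = 0.007436; e^(−k₂t) = e^(−1.832) = 0.1601.
C_S = 1.26×5.98/(0.471−1.26) × (0.007436−0.1601) = (-9.550)×(-0.1526) = 1.458 mol/dm³.
C_R = C_{R0}e^(−k₁t) = 0.04447 mol/dm³, so C_T = C_{R0}−C_R−C_S = 4.478 mol/dm³; C_S/C_T = 0.325.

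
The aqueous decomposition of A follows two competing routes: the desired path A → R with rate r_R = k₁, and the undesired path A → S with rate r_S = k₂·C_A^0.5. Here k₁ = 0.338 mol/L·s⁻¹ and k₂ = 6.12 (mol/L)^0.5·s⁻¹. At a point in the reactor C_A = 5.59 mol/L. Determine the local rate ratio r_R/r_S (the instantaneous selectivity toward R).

S_{R/S} = r_R/r_S = (k₁)/(k₂·C_A^0.5) = (k₁/k₂)·C_A^-0.5.
= (0.338) / (6.12×5.590^0.5) = 0.3380/14.47 = 0.0234.
The undesired path is higher order in A, so low C_A (CSTR or dilute feed) favours R.

0.0234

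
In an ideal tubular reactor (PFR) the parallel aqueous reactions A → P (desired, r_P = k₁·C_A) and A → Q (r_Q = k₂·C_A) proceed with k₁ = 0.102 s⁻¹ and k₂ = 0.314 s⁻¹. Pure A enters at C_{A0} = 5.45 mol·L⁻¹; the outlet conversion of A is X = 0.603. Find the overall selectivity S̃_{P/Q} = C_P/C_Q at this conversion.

0.325

C_A = C_{A0}(1−X) = 2.164 mol·L⁻¹.
Both paths are first order in A, so the instantaneous fraction to P is constant: dC_P/d(−C_A) = k₁/(k₁+k₂) = 0.2452.
C_P = 0.2452·(C_{A0}−C_A) = 0.2452×3.286 = 0.806 mol·L⁻¹.
C_Q = (C_{A0}−C_A)−C_P = 2.481 mol·L⁻¹; S̃_{P/Q} = 0.8058/2.481 = 0.325.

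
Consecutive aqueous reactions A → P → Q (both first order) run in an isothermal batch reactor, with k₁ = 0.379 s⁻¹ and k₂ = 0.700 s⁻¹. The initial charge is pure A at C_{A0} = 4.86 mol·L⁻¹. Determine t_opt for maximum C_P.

Setting dC_P/dt = 0 gives t_opt = ln(k₂/k₁)/(k₂−k₁).
= ln(0.700/0.379)/(0.700−0.379) = ln(1.847)/0.3210 = 0.6135/0.3210 = 1.91 s.

1.91 s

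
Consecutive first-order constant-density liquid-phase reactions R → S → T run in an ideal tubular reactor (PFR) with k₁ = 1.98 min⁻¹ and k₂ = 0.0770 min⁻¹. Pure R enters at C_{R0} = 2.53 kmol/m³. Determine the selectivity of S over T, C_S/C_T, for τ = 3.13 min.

Solving the coupled first-order balances gives C_S(τ) = [k₁/(k₂−k₁)]·C_{R0}·(e^(−k₁τ) − e^(−k₂τ)).
e^(−k₁τ) = e^(−1.98×3.13) = e^(−6.197) = 0.002035; e^(−k₂τ) = e^(−0.2410) = 0.7858.
C_S = 1.98×2.53/(0.0770−1.98) × (0.002035−0.7858) = (-2.632)×(-0.7838) = 2.063 kmol/m³.
C_R = C_{R0}e^(−k₁τ) = 0.005148 kmol/m³, so C_T = C_{R0}−C_R−C_S = 0.4616 kmol/m³; C_S/C_T = 4.47.

4.47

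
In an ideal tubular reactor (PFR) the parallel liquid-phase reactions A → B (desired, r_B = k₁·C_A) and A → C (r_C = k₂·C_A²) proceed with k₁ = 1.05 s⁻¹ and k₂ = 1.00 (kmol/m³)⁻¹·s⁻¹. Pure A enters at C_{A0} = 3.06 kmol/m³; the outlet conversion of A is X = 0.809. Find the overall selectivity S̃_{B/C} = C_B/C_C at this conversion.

C_A = C_{A0}(1−X) = 0.5845 kmol/m³.
Along a PFR/batch, dC_B/dC_A = −r_B/(r_B+r_C) = −k₁/(k₁+k₂·C_A).
Integrating from C_{A0} to C_A: C_B = (1.05/1.00)·ln[(1.05+1.00·3.06)/(1.05+1.00·0.584)] = 1.050·ln(4.110/1.634) = 0.9682 kmol/m³.
C_C = (C_{A0}−C_A)−C_B = 1.507 kmol/m³; S̃_{B/C} = 0.9682/1.507 = 0.642.

0.642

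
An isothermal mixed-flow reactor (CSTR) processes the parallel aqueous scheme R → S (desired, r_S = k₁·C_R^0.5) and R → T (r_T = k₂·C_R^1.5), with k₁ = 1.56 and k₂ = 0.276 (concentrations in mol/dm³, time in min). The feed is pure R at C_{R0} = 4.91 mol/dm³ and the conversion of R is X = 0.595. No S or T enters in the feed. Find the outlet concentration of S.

2.16 mol/dm³

Exit C_R = C_{R0}(1−X) = 4.91×0.405 = 1.989 mol/dm³.
Rates in a CSTR are evaluated at the outlet concentration: r_S = 1.56×1.989^0.5 = 2.200, r_T = 0.276×1.989^1.5 = 0.7740.
Fraction of consumed R going to S: r_S/(r_S+r_T) = 0.7397.
C_S = 0.7397·C_{R0}·X = 0.7397×4.91×0.595 = 2.16 mol/dm³.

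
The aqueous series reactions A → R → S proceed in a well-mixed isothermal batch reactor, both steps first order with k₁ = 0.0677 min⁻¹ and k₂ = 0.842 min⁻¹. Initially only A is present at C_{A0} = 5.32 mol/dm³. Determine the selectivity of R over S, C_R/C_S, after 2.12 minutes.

0.841

The intermediate concentration in a first-order A→B→C sequence is C_R = k₁C_{A0}(e^(−k₁t) − e^(−k₂t))/(k₂−k₁).
e^(−k₁t) = e^(−0.0677×2.12) = e^(−0.1435) = 0.8663; e^(−k₂t) = e^(−1.785) = 0.1678.
C_R = 0.0677×5.32/(0.842−0.0677) × (0.8663−0.1678) = 0.4651×0.6985 = 0.3249 mol/dm³.
C_A = C_{A0}e^(−k₁t) = 4.609 mol/dm³, so C_S = C_{A0}−C_A−C_R = 0.3864 mol/dm³; C_R/C_S = 0.841.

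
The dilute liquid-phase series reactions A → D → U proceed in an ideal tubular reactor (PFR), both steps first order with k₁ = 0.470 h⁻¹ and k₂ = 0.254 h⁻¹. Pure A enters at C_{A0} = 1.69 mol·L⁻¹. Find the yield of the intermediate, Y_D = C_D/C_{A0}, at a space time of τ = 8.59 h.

The intermediate concentration in a first-order A→B→C sequence is C_D = k₁C_{A0}(e^(−k₁τ) − e^(−k₂τ))/(k₂−k₁).
e^(−k₁τ) = e^(−0.470×8.59) = e^(−4.037) = 0.01765; e^(−k₂τ) = e^(−2.182) = 0.1128.
C_D = 0.470×1.69/(0.254−0.470) × (0.01765−0.1128) = (-3.677)×(-0.09519) = 0.3500 mol·L⁻¹.
Y_D = C_D/C_{A0} = 0.3500/1.69 = 0.207.

0.207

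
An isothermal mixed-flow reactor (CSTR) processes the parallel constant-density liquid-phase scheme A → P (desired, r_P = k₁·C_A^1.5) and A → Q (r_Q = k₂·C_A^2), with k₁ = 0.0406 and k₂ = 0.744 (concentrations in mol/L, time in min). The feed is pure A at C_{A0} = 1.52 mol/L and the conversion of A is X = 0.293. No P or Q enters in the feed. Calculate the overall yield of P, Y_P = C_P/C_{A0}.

Exit C_A = C_{A0}(1−X) = 1.52×0.707 = 1.075 mol/L.
A CSTR operates uniformly at the exit composition, giving r_P = 0.04523 and r_Q = 0.8592 (each k·C_A^n at C_A = 1.075).
Fraction of consumed A going to P: r_P/(r_P+r_Q) = 0.05001.
C_P = 0.05001·C_{A0}·X = 0.05001×1.52×0.293 = 0.0223 mol/L; Y_P = C_P/C_{A0} = 0.0147.

0.0147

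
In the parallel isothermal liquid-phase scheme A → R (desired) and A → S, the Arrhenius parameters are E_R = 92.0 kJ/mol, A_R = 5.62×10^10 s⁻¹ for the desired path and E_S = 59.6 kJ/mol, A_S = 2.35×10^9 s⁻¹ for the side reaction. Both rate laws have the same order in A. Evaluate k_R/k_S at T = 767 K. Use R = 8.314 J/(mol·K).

With equal orders, S_{R/S} = k_R/k_S = (A_R/A_S)·exp[(E_S−E_R)/(RT)].
(E_S−E_R)/(RT) = (59.6−92.0)×10³/(8.314×767) = -32400/6377 = -5.081.
k_R/k_S = (5.62×10^10/2.35×10^9)·exp(-5.081) = 23.91 × 0.006214 = 0.149.
Since E_R > E_S, raising the temperature improves selectivity toward R.

0.149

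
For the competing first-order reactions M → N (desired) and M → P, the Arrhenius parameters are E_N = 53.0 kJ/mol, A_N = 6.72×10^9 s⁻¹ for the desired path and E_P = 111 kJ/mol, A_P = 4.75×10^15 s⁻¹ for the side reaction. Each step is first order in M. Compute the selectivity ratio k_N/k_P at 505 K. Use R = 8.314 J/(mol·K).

k_N/k_P = (A_N/A_P)·exp[−(E_N−E_P)/(RT)] = (A_N/A_P)·exp[(E_P−E_N)/(RT)].
(E_P−E_N)/(RT) = (111−53.0)×10³/(8.314×505) = 58000/4199 = 13.81.
k_N/k_P = (6.72×10^9/4.75×10^15)·exp(13.81) = 1.415×10^-6 × 9.987×10^5 = 1.41.

1.41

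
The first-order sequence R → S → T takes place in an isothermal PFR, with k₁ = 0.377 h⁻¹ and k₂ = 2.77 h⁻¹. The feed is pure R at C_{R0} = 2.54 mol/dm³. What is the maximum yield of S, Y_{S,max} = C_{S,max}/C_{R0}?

At the optimum, C_{S,max}/C_{R0} = (k₁/k₂)^[k₂/(k₂−k₁)].
= (0.377/2.77)^(2.77/(2.77−0.377)) = (0.1361)^(1.158) = 0.09940.

0.0994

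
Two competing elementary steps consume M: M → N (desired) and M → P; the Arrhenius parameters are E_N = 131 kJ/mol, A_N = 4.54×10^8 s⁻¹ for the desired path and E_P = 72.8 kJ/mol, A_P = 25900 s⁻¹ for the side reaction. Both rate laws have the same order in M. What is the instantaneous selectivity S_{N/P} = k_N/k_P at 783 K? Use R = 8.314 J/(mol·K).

Since both paths have the same order in M, the concentration cancels and S_{N/P} = k_N/k_P = (A_N/A_P)·exp[(E_P−E_N)/(RT)].
(E_P−E_N)/(RT) = (72.8−131)×10³/(8.314×783) = -58200/6510 = -8.940.
k_N/k_P = (4.54×10^8/25900)·exp(-8.940) = 17529 × 1.310×10^-4 = 2.30.

2.30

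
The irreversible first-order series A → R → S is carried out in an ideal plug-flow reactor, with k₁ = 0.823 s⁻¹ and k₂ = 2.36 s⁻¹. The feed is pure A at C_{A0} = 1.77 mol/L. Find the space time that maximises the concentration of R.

For first-order series the maximum of C_R occurs at τ_opt = ln(k₂/k₁)/(k₂−k₁).
= ln(2.36/0.823)/(2.36−0.823) = ln(2.868)/1.537 = 1.053/1.537 = 0.685 s.

0.685 s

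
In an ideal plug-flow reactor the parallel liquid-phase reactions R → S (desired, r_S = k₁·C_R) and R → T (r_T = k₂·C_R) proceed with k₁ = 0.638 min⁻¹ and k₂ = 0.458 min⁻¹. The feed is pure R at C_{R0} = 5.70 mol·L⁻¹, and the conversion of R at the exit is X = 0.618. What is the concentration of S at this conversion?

2.05 mol·L⁻¹

C_R = C_{R0}(1−X) = 2.177 mol·L⁻¹.
Both paths are first order in R, so the instantaneous fraction to S is constant: dC_S/d(−C_R) = k₁/(k₁+k₂) = 0.5821.
C_S = 0.5821·(C_{R0}−C_R) = 0.5821×3.523 = 2.05 mol·L⁻¹.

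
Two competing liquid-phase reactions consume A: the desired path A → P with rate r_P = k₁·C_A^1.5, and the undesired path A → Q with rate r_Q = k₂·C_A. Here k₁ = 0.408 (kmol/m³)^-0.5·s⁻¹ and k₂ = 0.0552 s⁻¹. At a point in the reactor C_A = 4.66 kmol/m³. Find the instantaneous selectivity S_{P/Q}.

16.0

S_{P/Q} = r_P/r_Q = (k₁·C_A^1.5)/(k₂·C_A) = (k₁/k₂)·C_A^0.5.
= (0.408×4.660^1.5) / (0.0552×4.660) = 4.104/0.2572 = 16.0.
Since the desired path is higher order in A, keeping C_A high (PFR or concentrated feed) favours P.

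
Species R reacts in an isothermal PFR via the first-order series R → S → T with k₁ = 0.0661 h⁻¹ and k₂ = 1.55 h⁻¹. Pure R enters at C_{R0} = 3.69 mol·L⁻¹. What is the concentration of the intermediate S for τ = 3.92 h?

For first-order series with pure R initially, C_S(τ) = k₁C_{R0}/(k₂−k₁)·(e^(−k₁τ) − e^(−k₂τ)).
e^(−k₁τ) = e^(−0.0661×3.92) = e^(−0.2591) = 0.7717; e^(−k₂τ) = e^(−6.076) = 0.002297.
C_S = 0.0661×3.69/(1.55−0.0661) × (0.7717−0.002297) = 0.1644×0.7694 = 0.1265 mol·L⁻¹.

0.126 mol·L⁻¹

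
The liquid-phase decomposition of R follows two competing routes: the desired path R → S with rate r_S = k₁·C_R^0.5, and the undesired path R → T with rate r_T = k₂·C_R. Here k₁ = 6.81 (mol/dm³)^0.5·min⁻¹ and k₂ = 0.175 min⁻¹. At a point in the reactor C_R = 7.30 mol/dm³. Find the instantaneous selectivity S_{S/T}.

14.4

S_{S/T} = r_S/r_T = (k₁·C_R^0.5)/(k₂·C_R) = (k₁/k₂)·C_R^-0.5.
= (6.81×7.300^0.5) / (0.175×7.300) = 18.40/1.277 = 14.4.
The undesired path is higher order in R, so low C_R (CSTR or dilute feed) favours S.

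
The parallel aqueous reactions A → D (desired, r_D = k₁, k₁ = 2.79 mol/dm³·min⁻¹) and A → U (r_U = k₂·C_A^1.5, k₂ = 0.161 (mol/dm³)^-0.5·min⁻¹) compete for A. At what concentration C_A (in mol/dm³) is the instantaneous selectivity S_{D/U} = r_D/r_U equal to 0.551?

S_{D/U} = (k₁/k₂)·C_A^-1.5 ⇒ C_A = (S·k₂/k₁)^(1/(-1.5)).
= (0.551×0.161/2.79)^(-0.6667) = (0.03180)^(-0.6667) = 9.96 mol/dm³.

9.96 mol/dm³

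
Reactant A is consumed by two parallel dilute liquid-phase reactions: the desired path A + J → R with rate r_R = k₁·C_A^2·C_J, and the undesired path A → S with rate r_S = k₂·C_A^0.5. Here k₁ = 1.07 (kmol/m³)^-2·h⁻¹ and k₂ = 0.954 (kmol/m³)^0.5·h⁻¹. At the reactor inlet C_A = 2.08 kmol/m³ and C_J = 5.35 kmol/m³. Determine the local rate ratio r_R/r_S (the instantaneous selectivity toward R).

S_{R/S} = r_R/r_S = (k₁·C_A^2·C_J)/(k₂·C_A^0.5) = (k₁/k₂)·C_A^1.5·C_J.
= (1.07×2.080^2×5.350) / (0.954×2.080^0.5) = 24.77/1.376 = 18.0.

18.0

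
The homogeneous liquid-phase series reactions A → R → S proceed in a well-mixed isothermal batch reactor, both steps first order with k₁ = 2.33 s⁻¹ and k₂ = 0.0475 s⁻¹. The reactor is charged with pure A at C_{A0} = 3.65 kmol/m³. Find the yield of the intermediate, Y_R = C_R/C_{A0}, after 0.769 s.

0.814

For first-order series with pure A initially, C_R(t) = k₁C_{A0}/(k₂−k₁)·(e^(−k₁t) − e^(−k₂t)).
e^(−k₁t) = e^(−2.33×0.769) = e^(−1.792) = 0.1667; e^(−k₂t) = e^(−0.03653) = 0.9641.
C_R = 2.33×3.65/(0.0475−2.33) × (0.1667−0.9641) = (-3.726)×(-0.7975) = 2.971 kmol/m³.
Y_R = C_R/C_{A0} = 2.971/3.65 = 0.814.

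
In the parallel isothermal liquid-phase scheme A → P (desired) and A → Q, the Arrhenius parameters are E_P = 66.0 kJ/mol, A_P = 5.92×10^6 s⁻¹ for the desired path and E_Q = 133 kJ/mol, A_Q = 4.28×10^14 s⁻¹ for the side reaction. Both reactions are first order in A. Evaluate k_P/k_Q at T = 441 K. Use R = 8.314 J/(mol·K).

With equal orders, S_{P/Q} = k_P/k_Q = (A_P/A_Q)·exp[(E_Q−E_P)/(RT)].
(E_Q−E_P)/(RT) = (133−66.0)×10³/(8.314×441) = 67000/3666 = 18.27.
k_P/k_Q = (5.92×10^6/4.28×10^14)·exp(18.27) = 1.383×10^-8 × 8.633×10^7 = 1.19.
Since E_P < E_Q, lowering the temperature improves selectivity toward P.

1.19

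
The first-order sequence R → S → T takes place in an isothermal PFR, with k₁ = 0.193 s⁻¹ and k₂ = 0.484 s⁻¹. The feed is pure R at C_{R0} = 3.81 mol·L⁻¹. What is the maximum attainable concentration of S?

At the optimum, C_{S,max}/C_{R0} = (k₁/k₂)^[k₂/(k₂−k₁)].
= (0.193/0.484)^(0.484/(0.484−0.193)) = (0.3988)^(1.663) = 0.2167.
C_{S,max} = 0.2167×3.81 = 0.826 mol·L⁻¹.

0.826 mol·L⁻¹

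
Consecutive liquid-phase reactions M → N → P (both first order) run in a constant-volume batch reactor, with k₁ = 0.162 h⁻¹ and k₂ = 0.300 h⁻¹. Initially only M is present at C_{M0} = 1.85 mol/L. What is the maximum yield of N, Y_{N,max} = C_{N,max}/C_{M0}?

0.262

At the optimum, C_{N,max}/C_{M0} = (k₁/k₂)^[k₂/(k₂−k₁)].
= (0.162/0.300)^(0.300/(0.300−0.162)) = (0.5400)^(2.174) = 0.2620.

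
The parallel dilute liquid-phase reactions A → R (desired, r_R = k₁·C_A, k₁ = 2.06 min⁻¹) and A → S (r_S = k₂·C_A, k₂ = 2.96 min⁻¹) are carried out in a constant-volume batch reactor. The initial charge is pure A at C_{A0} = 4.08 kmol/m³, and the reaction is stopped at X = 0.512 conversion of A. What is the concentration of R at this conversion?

C_A = C_{A0}(1−X) = 1.991 kmol/m³.
Both paths are first order in A, so the instantaneous fraction to R is constant: dC_R/d(−C_A) = k₁/(k₁+k₂) = 0.4104.
C_R = 0.4104·(C_{A0}−C_A) = 0.4104×2.089 = 0.857 kmol/m³.

0.857 kmol/m³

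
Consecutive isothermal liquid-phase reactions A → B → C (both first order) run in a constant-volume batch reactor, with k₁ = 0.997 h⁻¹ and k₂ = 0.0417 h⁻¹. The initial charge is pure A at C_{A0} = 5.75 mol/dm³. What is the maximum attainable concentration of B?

For a first-order series the maximum intermediate yield is C_{B,max}/C_{A0} = (k₁/k₂)^[k₂/(k₂−k₁)].
= (0.997/0.0417)^(0.0417/(0.0417−0.997)) = (23.91)^(-0.04365) = 0.8706.
C_{B,max} = 0.8706×5.75 = 5.01 mol/dm³.

5.01 mol/dm³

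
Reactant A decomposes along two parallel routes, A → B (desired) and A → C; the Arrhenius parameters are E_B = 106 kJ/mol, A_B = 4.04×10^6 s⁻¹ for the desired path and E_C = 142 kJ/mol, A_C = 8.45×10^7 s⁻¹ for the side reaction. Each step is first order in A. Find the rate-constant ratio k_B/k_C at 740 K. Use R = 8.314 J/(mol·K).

Since both paths have the same order in A, the concentration cancels and S_{B/C} = k_B/k_C = (A_B/A_C)·exp[(E_C−E_B)/(RT)].
(E_C−E_B)/(RT) = (142−106)×10³/(8.314×740) = 36000/6152 = 5.851.
k_B/k_C = (4.04×10^6/8.45×10^7)·exp(5.851) = 0.04781 × 347.7 = 16.6.
Since E_B < E_C, lowering the temperature improves selectivity toward B.

16.6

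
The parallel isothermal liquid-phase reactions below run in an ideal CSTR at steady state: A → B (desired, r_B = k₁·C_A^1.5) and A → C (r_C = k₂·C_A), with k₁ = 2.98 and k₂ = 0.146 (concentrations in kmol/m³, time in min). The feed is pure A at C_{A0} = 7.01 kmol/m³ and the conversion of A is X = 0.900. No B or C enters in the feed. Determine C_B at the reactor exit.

Exit C_A = C_{A0}(1−X) = 7.01×0.100 = 0.7010 kmol/m³.
Rates in a CSTR are evaluated at the outlet concentration: r_B = 2.98×0.7010^1.5 = 1.749, r_C = 0.146×0.7010 = 0.1023.
Fraction of consumed A going to B: r_B/(r_B+r_C) = 0.9447.
C_B = 0.9447·C_{A0}·X = 0.9447×7.01×0.900 = 5.96 kmol/m³.

5.96 kmol/m³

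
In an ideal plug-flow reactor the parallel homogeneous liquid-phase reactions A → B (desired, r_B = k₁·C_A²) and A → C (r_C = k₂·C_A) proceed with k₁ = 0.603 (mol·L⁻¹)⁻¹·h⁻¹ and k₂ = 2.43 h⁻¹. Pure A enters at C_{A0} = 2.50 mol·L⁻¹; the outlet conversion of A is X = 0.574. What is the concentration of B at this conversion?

0.435 mol·L⁻¹

C_A = C_{A0}(1−X) = 1.065 mol·L⁻¹.
Along a PFR/batch, dC_C/dC_A = −r_C/(r_B+r_C) = −k₂/(k₂+k₁·C_A).
Integrating from C_{A0} to C_A: C_C = (2.43/0.603)·ln[(2.43+0.603·2.50)/(2.43+0.603·1.07)] = 4.030·ln(3.938/3.072) = 1.000 mol·L⁻¹.
Then C_B = (C_{A0}−C_A) − C_C = 1.435 − 1.000 = 0.4350 mol·L⁻¹.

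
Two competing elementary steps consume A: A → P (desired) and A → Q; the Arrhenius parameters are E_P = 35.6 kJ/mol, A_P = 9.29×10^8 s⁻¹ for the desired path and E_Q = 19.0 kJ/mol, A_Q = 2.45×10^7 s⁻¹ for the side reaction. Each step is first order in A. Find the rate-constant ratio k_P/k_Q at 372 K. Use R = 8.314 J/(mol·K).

With equal orders, S_{P/Q} = k_P/k_Q = (A_P/A_Q)·exp[(E_Q−E_P)/(RT)].
(E_Q−E_P)/(RT) = (19.0−35.6)×10³/(8.314×372) = -16600/3093 = -5.367.
k_P/k_Q = (9.29×10^8/2.45×10^7)·exp(-5.367) = 37.92 × 0.004667 = 0.177.

0.177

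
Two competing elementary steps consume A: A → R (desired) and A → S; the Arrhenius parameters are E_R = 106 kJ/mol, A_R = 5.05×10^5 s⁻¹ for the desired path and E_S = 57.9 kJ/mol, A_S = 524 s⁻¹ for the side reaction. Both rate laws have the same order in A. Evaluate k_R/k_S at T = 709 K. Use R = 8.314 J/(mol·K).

Since both paths have the same order in A, the concentration cancels and S_{R/S} = k_R/k_S = (A_R/A_S)·exp[(E_S−E_R)/(RT)].
(E_S−E_R)/(RT) = (57.9−106)×10³/(8.314×709) = -48100/5895 = -8.160.
k_R/k_S = (5.05×10^5/524)·exp(-8.160) = 963.7 × 2.859×10^-4 = 0.276.
Since E_R > E_S, raising the temperature improves selectivity toward R.

0.276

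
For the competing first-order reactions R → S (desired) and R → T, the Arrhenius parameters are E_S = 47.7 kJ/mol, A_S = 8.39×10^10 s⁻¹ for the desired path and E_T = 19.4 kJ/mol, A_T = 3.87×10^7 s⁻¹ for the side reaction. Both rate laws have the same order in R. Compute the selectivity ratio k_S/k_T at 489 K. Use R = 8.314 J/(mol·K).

k_S/k_T = (A_S/A_T)·exp[−(E_S−E_T)/(RT)] = (A_S/A_T)·exp[(E_T−E_S)/(RT)].
(E_T−E_S)/(RT) = (19.4−47.7)×10³/(8.314×489) = -28300/4066 = -6.961.
k_S/k_T = (8.39×10^10/3.87×10^7)·exp(-6.961) = 2168 × 9.482×10^-4 = 2.06.

2.06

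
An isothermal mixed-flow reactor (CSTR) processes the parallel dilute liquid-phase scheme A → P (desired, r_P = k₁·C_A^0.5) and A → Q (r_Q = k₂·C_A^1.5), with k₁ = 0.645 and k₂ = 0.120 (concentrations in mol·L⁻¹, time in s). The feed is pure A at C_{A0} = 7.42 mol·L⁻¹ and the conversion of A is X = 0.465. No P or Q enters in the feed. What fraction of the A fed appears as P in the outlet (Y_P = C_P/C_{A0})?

0.267

Exit C_A = C_{A0}(1−X) = 7.42×0.535 = 3.970 mol·L⁻¹.
Rates in a CSTR are evaluated at the outlet concentration: r_P = 0.645×3.970^0.5 = 1.285, r_Q = 0.120×3.970^1.5 = 0.9491.
Fraction of consumed A going to P: r_P/(r_P+r_Q) = 0.5752.
C_P = 0.5752·C_{A0}·X = 0.5752×7.42×0.465 = 1.98 mol·L⁻¹; Y_P = C_P/C_{A0} = 0.267.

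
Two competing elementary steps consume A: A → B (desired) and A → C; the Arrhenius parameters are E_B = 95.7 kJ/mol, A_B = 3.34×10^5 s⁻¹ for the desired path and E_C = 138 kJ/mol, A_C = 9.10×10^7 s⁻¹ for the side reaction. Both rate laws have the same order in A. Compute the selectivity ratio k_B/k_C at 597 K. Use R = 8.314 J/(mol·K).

k_B/k_C = (A_B/A_C)·exp[−(E_B−E_C)/(RT)] = (A_B/A_C)·exp[(E_C−E_B)/(RT)].
(E_C−E_B)/(RT) = (138−95.7)×10³/(8.314×597) = 42300/4963 = 8.522.
k_B/k_C = (3.34×10^5/9.10×10^7)·exp(8.522) = 0.003670 × 5026 = 18.4.
Since E_B < E_C, lowering the temperature improves selectivity toward B.

18.4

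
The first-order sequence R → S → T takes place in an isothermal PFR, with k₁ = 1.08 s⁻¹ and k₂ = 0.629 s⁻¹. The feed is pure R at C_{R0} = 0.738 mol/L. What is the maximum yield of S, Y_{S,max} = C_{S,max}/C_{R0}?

At the optimum, C_{S,max}/C_{R0} = (k₁/k₂)^[k₂/(k₂−k₁)].
= (1.08/0.629)^(0.629/(0.629−1.08)) = (1.717)^(-1.395) = 0.4705.

0.471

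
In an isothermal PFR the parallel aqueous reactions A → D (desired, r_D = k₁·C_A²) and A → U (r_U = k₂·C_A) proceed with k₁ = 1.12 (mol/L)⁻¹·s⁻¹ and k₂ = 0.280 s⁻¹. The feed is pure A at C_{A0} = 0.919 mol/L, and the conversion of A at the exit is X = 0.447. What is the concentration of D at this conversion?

C_A = C_{A0}(1−X) = 0.5082 mol/L.
Along a PFR/batch, dC_U/dC_A = −r_U/(r_D+r_U) = −k₂/(k₂+k₁·C_A).
Integrating from C_{A0} to C_A: C_U = (0.280/1.12)·ln[(0.280+1.12·0.919)/(0.280+1.12·0.508)] = 0.2500·ln(1.309/0.8492) = 0.1082 mol/L.
Then C_D = (C_{A0}−C_A) − C_U = 0.4108 − 0.1082 = 0.3026 mol/L.

0.303 mol/L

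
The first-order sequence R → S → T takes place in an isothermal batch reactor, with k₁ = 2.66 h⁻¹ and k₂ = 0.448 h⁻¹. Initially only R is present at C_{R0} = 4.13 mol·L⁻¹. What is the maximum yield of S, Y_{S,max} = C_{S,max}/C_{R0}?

0.697

Evaluating C_S at t_opt = ln(k₂/k₁)/(k₂−k₁) gives C_{S,max}/C_{R0} = (k₁/k₂)^[k₂/(k₂−k₁)].
= (2.66/0.448)^(0.448/(0.448−2.66)) = (5.938)^(-0.2025) = 0.6971.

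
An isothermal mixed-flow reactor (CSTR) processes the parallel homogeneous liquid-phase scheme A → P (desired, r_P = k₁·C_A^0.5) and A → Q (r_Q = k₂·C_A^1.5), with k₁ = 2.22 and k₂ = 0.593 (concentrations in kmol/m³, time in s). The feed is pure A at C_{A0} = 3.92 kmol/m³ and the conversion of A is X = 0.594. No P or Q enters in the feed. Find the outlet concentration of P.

1.63 kmol/m³

Exit C_A = C_{A0}(1−X) = 3.92×0.406 = 1.592 kmol/m³.
A CSTR operates uniformly at the exit composition, giving r_P = 2.801 and r_Q = 1.191 (each k·C_A^n at C_A = 1.592).
Fraction of consumed A going to P: r_P/(r_P+r_Q) = 0.7017.
C_P = 0.7017·C_{A0}·X = 0.7017×3.92×0.594 = 1.63 kmol/m³.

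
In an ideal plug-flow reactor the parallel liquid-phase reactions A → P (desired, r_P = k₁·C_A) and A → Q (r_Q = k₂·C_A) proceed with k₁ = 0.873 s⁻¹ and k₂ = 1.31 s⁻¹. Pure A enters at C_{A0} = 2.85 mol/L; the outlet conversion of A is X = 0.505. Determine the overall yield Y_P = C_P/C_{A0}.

C_A = C_{A0}(1−X) = 1.411 mol/L.
Both paths are first order in A, so the instantaneous fraction to P is constant: dC_P/d(−C_A) = k₁/(k₁+k₂) = 0.3999.
C_P = 0.3999·(C_{A0}−C_A) = 0.3999×1.439 = 0.576 mol/L.
Y_P = C_P/C_{A0} = 0.5756/2.85 = 0.202.

0.202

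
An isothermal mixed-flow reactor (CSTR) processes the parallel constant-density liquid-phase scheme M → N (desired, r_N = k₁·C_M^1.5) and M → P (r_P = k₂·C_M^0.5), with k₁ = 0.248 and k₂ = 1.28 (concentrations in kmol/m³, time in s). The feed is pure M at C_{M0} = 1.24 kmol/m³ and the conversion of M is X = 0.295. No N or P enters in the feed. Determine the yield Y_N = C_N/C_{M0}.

0.0427

Exit C_M = C_{M0}(1−X) = 1.24×0.705 = 0.8742 kmol/m³.
A CSTR operates uniformly at the exit composition, giving r_N = 0.2027 and r_P = 1.197 (each k·C_M^n at C_M = 0.8742).
Fraction of consumed M going to N: r_N/(r_N+r_P) = 0.1448.
C_N = 0.1448·C_{M0}·X = 0.1448×1.24×0.295 = 0.0530 kmol/m³; Y_N = C_N/C_{M0} = 0.0427.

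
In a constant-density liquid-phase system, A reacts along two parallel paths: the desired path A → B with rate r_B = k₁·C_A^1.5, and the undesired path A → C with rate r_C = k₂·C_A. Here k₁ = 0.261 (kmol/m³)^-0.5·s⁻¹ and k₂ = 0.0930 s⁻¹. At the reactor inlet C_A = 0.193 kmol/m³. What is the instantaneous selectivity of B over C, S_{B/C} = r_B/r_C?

S_{B/C} = r_B/r_C = (k₁·C_A^1.5)/(k₂·C_A) = (k₁/k₂)·C_A^0.5.
= (0.261×0.1930^1.5) / (0.0930×0.1930) = 0.02213/0.01795 = 1.23.

1.23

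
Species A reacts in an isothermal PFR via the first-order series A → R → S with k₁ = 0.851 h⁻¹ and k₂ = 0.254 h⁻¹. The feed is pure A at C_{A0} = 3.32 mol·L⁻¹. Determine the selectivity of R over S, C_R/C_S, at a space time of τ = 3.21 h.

1.36

The intermediate concentration in a first-order A→B→C sequence is C_R = k₁C_{A0}(e^(−k₁τ) − e^(−k₂τ))/(k₂−k₁).
e^(−k₁τ) = e^(−0.851×3.21) = e^(−2.732) = 0.06511; e^(−k₂τ) = e^(−0.8153) = 0.4425.
C_R = 0.851×3.32/(0.254−0.851) × (0.06511−0.4425) = (-4.733)×(-0.3774) = 1.786 mol·L⁻¹.
C_A = C_{A0}e^(−k₁τ) = 0.2162 mol·L⁻¹, so C_S = C_{A0}−C_A−C_R = 1.318 mol·L⁻¹; C_R/C_S = 1.36.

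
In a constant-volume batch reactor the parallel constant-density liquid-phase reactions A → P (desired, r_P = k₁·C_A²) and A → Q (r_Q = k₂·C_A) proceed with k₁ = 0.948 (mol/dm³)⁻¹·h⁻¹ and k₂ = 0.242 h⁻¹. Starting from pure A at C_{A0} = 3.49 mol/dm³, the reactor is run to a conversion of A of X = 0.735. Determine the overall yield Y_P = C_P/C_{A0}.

C_A = C_{A0}(1−X) = 0.9249 mol/dm³.
Along a PFR/batch, dC_Q/dC_A = −r_Q/(r_P+r_Q) = −k₂/(k₂+k₁·C_A).
Integrating from C_{A0} to C_A: C_Q = (0.242/0.948)·ln[(0.242+0.948·3.49)/(0.242+0.948·0.925)] = 0.2553·ln(3.551/1.119) = 0.2948 mol/dm³.
Then C_P = (C_{A0}−C_A) − C_Q = 2.565 − 0.2948 = 2.270 mol/dm³.
Y_P = C_P/C_{A0} = 2.270/3.49 = 0.651.

0.651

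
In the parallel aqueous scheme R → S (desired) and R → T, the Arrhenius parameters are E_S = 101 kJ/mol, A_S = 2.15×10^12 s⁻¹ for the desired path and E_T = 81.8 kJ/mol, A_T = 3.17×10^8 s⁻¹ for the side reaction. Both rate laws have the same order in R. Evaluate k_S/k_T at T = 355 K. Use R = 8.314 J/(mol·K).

10.1

Since both paths have the same order in R, the concentration cancels and S_{S/T} = k_S/k_T = (A_S/A_T)·exp[(E_T−E_S)/(RT)].
(E_T−E_S)/(RT) = (81.8−101)×10³/(8.314×355) = -19200/2951 = -6.505.
k_S/k_T = (2.15×10^12/3.17×10^8)·exp(-6.505) = 6782 × 0.001496 = 10.1.
Since E_S > E_T, raising the temperature improves selectivity toward S.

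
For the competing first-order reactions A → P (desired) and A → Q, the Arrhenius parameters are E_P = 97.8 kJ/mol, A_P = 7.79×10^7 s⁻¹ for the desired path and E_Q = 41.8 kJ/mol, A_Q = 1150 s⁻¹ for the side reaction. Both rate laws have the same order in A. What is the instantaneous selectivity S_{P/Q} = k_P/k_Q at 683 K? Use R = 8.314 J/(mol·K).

k_P/k_Q = (A_P/A_Q)·exp[−(E_P−E_Q)/(RT)] = (A_P/A_Q)·exp[(E_Q−E_P)/(RT)].
(E_Q−E_P)/(RT) = (41.8−97.8)×10³/(8.314×683) = -56000/5678 = -9.862.
k_P/k_Q = (7.79×10^7/1150)·exp(-9.862) = 67739 × 5.213×10^-5 = 3.53.
Since E_P > E_Q, raising the temperature improves selectivity toward P.

3.53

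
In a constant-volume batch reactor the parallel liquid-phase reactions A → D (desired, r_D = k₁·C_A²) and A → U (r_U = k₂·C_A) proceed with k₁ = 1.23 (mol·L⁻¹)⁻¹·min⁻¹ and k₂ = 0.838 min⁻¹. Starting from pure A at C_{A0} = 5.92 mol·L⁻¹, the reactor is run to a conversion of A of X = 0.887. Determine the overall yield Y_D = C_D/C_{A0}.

C_A = C_{A0}(1−X) = 0.6690 mol·L⁻¹.
Along a PFR/batch, dC_U/dC_A = −r_U/(r_D+r_U) = −k₂/(k₂+k₁·C_A).
Integrating from C_{A0} to C_A: C_U = (0.838/1.23)·ln[(0.838+1.23·5.92)/(0.838+1.23·0.669)] = 0.6813·ln(8.120/1.661) = 1.081 mol·L⁻¹.
Then C_D = (C_{A0}−C_A) − C_U = 5.251 − 1.081 = 4.170 mol·L⁻¹.
Y_D = C_D/C_{A0} = 4.170/5.92 = 0.704.

0.704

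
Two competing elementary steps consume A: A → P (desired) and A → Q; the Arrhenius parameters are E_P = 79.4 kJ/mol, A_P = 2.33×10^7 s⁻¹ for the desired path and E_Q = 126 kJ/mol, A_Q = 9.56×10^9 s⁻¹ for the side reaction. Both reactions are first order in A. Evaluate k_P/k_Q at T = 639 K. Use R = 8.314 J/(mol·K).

With equal orders, S_{P/Q} = k_P/k_Q = (A_P/A_Q)·exp[(E_Q−E_P)/(RT)].
(E_Q−E_P)/(RT) = (126−79.4)×10³/(8.314×639) = 46600/5313 = 8.772.
k_P/k_Q = (2.33×10^7/9.56×10^9)·exp(8.772) = 0.002437 × 6448 = 15.7.

15.7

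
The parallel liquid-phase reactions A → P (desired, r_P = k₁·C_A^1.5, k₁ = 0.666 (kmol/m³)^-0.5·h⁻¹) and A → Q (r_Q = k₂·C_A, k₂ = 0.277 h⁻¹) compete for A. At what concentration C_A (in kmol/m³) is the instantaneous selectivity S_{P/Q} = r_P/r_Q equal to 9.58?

15.9 kmol/m³

S_{P/Q} = (k₁/k₂)·C_A^0.5 ⇒ C_A = (S·k₂/k₁)^(2).
= (9.58×0.277/0.666)^(2) = (3.984)^(2) = 15.9 kmol/m³.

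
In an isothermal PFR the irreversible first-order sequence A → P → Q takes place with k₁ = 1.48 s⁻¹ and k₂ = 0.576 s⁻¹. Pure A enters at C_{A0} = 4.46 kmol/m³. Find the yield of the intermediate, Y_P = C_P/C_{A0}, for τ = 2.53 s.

Solving the coupled first-order balances gives C_P(τ) = [k₁/(k₂−k₁)]·C_{A0}·(e^(−k₁τ) − e^(−k₂τ)).
e^(−k₁τ) = e^(−1.48×2.53) = e^(−3.744) = 0.02365; e^(−k₂τ) = e^(−1.457) = 0.2329.
C_P = 1.48×4.46/(0.576−1.48) × (0.02365−0.2329) = (-7.302)×(-0.2092) = 1.528 kmol/m³.
Y_P = C_P/C_{A0} = 1.528/4.46 = 0.343.

0.343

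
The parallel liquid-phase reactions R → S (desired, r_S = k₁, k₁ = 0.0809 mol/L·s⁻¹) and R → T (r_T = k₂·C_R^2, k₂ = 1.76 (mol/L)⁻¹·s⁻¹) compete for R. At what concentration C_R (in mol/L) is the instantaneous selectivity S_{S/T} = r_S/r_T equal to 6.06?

S_{S/T} = (k₁/k₂)·C_R^-2 ⇒ C_R = (S·k₂/k₁)^(-0.5).
= (6.06×1.76/0.0809)^(-0.5) = (131.8)^(-0.5) = 0.0871 mol/L.

0.0871 mol/L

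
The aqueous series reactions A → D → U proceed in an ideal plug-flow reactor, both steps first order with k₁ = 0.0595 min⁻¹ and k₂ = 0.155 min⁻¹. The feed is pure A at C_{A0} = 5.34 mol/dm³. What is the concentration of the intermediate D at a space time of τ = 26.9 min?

The intermediate concentration in a first-order A→B→C sequence is C_D = k₁C_{A0}(e^(−k₁τ) − e^(−k₂τ))/(k₂−k₁).
e^(−k₁τ) = e^(−0.0595×26.9) = e^(−1.601) = 0.2018; e^(−k₂τ) = e^(−4.169) = 0.01546.
C_D = 0.0595×5.34/(0.155−0.0595) × (0.2018−0.01546) = 3.327×0.1863 = 0.6199 mol/dm³.

0.620 mol/dm³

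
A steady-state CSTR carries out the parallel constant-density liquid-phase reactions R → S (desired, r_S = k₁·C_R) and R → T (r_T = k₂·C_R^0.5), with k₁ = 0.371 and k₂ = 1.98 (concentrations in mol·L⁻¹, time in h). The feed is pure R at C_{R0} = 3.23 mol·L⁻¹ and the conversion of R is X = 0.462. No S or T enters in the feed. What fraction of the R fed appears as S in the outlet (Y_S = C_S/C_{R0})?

0.0915

Exit C_R = C_{R0}(1−X) = 3.23×0.538 = 1.738 mol·L⁻¹.
In a CSTR the entire volume is at exit conditions, so r_S = 0.371×1.738 = 0.6447 and r_T = 1.98×1.738^0.5 = 2.610.
Fraction of consumed R going to S: r_S/(r_S+r_T) = 0.1981.
C_S = 0.1981·C_{R0}·X = 0.1981×3.23×0.462 = 0.296 mol·L⁻¹; Y_S = C_S/C_{R0} = 0.0915.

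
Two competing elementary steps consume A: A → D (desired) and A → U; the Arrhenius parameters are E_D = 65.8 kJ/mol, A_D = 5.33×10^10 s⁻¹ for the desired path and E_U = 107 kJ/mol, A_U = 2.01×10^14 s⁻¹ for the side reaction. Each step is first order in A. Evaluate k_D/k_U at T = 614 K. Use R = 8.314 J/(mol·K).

0.849

k_D/k_U = (A_D/A_U)·exp[−(E_D−E_U)/(RT)] = (A_D/A_U)·exp[(E_U−E_D)/(RT)].
(E_U−E_D)/(RT) = (107−65.8)×10³/(8.314×614) = 41200/5105 = 8.071.
k_D/k_U = (5.33×10^10/2.01×10^14)·exp(8.071) = 2.652×10^-4 × 3200 = 0.849.
Since E_D < E_U, lowering the temperature improves selectivity toward D.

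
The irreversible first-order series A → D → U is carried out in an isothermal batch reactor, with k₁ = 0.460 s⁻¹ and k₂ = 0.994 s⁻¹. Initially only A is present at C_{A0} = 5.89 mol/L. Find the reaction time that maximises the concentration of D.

The intermediate peaks when r₁ = r₂, i.e. k₁e^(−k₁t) = k₂e^(−k₂t), giving t_opt = ln(k₂/k₁)/(k₂−k₁).
= ln(0.994/0.460)/(0.994−0.460) = ln(2.161)/0.5340 = 0.7705/0.5340 = 1.44 s.

1.44 s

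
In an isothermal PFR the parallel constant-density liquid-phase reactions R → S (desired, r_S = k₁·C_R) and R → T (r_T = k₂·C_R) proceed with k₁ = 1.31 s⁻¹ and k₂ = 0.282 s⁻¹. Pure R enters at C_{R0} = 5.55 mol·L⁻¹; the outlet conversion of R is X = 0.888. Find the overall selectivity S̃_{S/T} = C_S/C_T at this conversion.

4.65

C_R = C_{R0}(1−X) = 0.6216 mol·L⁻¹.
Both paths are first order in R, so the instantaneous fraction to S is constant: dC_S/d(−C_R) = k₁/(k₁+k₂) = 0.8229.
C_S = 0.8229·(C_{R0}−C_R) = 0.8229×4.928 = 4.06 mol·L⁻¹.
C_T = (C_{R0}−C_R)−C_S = 0.8730 mol·L⁻¹; S̃_{S/T} = 4.055/0.8730 = 4.65.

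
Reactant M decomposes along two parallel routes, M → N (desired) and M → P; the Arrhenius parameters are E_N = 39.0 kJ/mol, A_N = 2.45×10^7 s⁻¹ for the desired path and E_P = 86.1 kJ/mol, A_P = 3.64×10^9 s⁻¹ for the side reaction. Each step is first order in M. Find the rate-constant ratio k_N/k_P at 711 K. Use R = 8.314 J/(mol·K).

19.4

With equal orders, S_{N/P} = k_N/k_P = (A_N/A_P)·exp[(E_P−E_N)/(RT)].
(E_P−E_N)/(RT) = (86.1−39.0)×10³/(8.314×711) = 47100/5911 = 7.968.
k_N/k_P = (2.45×10^7/3.64×10^9)·exp(7.968) = 0.006731 × 2887 = 19.4.
Since E_N < E_P, lowering the temperature improves selectivity toward N.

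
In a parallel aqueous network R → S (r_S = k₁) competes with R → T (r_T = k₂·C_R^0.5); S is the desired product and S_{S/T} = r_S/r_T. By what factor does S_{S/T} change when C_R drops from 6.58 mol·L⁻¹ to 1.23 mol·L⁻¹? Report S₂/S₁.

2.31

S_{S/T} = (k₁/k₂)·C_R^-0.5, so S₂/S₁ = (C_{R,2}/C_{R,1})^-0.5.
= (1.23/6.58)^(-0.5) = (0.1869)^(-0.5) = 2.31.
Selectivity toward S rises as C_R falls — low-concentration operation is favoured.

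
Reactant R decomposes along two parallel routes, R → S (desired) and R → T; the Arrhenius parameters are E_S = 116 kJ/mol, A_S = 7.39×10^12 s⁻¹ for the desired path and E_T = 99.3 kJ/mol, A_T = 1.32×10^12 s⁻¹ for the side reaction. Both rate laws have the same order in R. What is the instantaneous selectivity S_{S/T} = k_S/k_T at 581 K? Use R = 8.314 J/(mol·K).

0.176

Since both paths have the same order in R, the concentration cancels and S_{S/T} = k_S/k_T = (A_S/A_T)·exp[(E_T−E_S)/(RT)].
(E_T−E_S)/(RT) = (99.3−116)×10³/(8.314×581) = -16700/4830 = -3.457.
k_S/k_T = (7.39×10^12/1.32×10^12)·exp(-3.457) = 5.598 × 0.03152 = 0.176.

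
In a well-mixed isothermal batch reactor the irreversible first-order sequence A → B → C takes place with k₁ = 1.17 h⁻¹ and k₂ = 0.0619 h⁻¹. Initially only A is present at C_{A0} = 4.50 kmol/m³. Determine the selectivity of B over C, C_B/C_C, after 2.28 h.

For first-order series with pure A initially, C_B(t) = k₁C_{A0}/(k₂−k₁)·(e^(−k₁t) − e^(−k₂t)).
e^(−k₁t) = e^(−1.17×2.28) = e^(−2.668) = 0.06942; e^(−k₂t) = e^(−0.1411) = 0.8684.
C_B = 1.17×4.50/(0.0619−1.17) × (0.06942−0.8684) = (-4.751)×(-0.7990) = 3.796 kmol/m³.
C_A = C_{A0}e^(−k₁t) = 0.3124 kmol/m³, so C_C = C_{A0}−C_A−C_B = 0.3915 kmol/m³; C_B/C_C = 9.70.

9.70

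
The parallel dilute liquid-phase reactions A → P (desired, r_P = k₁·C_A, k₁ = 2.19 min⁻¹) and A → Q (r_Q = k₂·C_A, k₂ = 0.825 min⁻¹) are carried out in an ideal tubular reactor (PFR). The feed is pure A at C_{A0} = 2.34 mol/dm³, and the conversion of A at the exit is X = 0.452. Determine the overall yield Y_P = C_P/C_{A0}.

C_A = C_{A0}(1−X) = 1.282 mol/dm³.
Both paths are first order in A, so the instantaneous fraction to P is constant: dC_P/d(−C_A) = k₁/(k₁+k₂) = 0.7264.
C_P = 0.7264·(C_{A0}−C_A) = 0.7264×1.058 = 0.768 mol/dm³.
Y_P = C_P/C_{A0} = 0.7683/2.34 = 0.328.

0.328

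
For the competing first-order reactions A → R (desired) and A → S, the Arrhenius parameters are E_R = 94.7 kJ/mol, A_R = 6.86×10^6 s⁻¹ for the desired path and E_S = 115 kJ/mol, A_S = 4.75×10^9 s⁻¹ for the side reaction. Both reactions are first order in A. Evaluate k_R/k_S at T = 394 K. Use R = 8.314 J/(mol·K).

k_R/k_S = (A_R/A_S)·exp[−(E_R−E_S)/(RT)] = (A_R/A_S)·exp[(E_S−E_R)/(RT)].
(E_S−E_R)/(RT) = (115−94.7)×10³/(8.314×394) = 20300/3276 = 6.197.
k_R/k_S = (6.86×10^6/4.75×10^9)·exp(6.197) = 0.001444 × 491.3 = 0.710.

0.710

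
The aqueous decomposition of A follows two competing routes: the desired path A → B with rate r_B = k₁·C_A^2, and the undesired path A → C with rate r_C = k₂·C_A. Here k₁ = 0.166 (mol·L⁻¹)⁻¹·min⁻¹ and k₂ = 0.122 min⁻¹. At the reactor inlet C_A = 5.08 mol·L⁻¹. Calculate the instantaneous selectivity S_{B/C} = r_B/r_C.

S_{B/C} = r_B/r_C = (k₁·C_A^2)/(k₂·C_A) = (k₁/k₂)·C_A.
= (0.166×5.080^2) / (0.122×5.080) = 4.284/0.6198 = 6.91.
Since the desired path is higher order in A, keeping C_A high (PFR or concentrated feed) favours B.

6.91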